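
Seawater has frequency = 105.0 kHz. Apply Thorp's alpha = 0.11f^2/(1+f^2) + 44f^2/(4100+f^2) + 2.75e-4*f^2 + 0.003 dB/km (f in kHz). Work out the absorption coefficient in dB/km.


f^2 = 11025.0
alpha = 0.11*11025.0/(1+11025.0) + 44*11025.0/(4100+11025.0) + 2.75e-4*11025.0 + 0.003 = 35.218

35.218 dB/km


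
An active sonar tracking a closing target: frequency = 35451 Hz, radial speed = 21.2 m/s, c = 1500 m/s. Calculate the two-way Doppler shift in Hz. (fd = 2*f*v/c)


fd = 2*f*v/c = 2 * 35451 * 21.2 / 1500 = 1002.08

1002.08 Hz


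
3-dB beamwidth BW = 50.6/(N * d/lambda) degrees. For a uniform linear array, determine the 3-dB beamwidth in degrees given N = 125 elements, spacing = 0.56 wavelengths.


BW = 50.6 / (125 * 0.56) = 50.6 / 70.0 = 0.72

0.72 deg


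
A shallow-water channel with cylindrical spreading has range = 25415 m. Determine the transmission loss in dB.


44.05 dB


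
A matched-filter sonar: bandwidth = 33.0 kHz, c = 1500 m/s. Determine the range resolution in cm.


dR = c/(2*BW) = 1500 / (2 * 33.0e3) = 0.0227 m = 2.27 cm

2.27 cm


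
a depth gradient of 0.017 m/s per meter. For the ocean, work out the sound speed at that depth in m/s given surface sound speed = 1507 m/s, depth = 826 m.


c = 1507 + 0.017 * 826 = 1521.042

1521.042 m/s


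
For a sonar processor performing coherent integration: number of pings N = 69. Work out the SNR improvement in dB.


Gain = 10*log10(69) = 18.39

18.39 dB


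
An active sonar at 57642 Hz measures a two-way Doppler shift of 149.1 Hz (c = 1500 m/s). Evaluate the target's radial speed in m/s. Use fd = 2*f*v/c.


From fd = 2*f*v/c, v = c*fd/(2*f) = 1500 * 149.1 / (2*57642) = 1.94

1.94 m/s


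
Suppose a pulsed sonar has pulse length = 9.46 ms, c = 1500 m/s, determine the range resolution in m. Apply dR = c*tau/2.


dR = c*tau/2 = 1500 * 9.46e-3 / 2 = 7.095

7.095 m


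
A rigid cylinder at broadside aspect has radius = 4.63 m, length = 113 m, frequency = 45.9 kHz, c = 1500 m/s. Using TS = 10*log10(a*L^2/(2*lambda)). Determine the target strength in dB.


lambda = 1500/45900 = 0.03268 m
TS = 10*log10(4.63*113^2/(2*0.03268)) = 59.56

59.56 dB


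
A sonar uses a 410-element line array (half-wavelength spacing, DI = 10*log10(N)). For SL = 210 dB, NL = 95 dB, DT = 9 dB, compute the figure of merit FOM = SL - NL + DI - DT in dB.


Step 1: DI = 10*log10(410) = 26.13 dB
Step 2: FOM = SL - NL + DI - DT = 210 - 95 + 26.13 - 9 = 132.13

132.13 dB


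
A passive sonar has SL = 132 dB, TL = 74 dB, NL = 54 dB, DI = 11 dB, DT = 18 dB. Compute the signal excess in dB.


SE = SL - TL - NL + DI - DT = 132 - 74 - 54 + 11 - 18 = -3

-3 dB


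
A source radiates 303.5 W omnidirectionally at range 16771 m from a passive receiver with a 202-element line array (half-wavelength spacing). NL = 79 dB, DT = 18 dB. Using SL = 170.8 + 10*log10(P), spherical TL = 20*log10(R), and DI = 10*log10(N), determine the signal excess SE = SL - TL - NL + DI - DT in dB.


Step 1: SL = 170.8 + 10*log10(303.5) = 195.62 dB
Step 2: TL = 20*log10(16771) = 84.49 dB
Step 3: DI = 10*log10(202) = 23.05 dB
Step 4: SE = SL - TL - NL + DI - DT = 195.62 - 84.49 - 79 + 23.05 - 18 = 37.18

37.18 dB


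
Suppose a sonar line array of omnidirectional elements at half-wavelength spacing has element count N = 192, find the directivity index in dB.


DI = 10*log10(192) = 22.83

22.83 dB


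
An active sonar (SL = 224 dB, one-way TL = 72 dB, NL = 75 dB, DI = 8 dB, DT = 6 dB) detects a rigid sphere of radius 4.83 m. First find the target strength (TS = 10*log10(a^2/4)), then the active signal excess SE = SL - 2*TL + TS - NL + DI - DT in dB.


Step 1: TS = 10*log10(4.83^2/4) = 7.66 dB
Step 2: SE = SL - 2*TL + TS - NL + DI - DT = 224 - 2*72 + (7.66) - 75 + 8 - 6 = 14.66

14.66 dB


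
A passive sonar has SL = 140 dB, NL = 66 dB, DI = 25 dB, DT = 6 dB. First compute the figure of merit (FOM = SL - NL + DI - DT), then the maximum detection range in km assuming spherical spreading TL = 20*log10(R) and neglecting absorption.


Step 1: FOM = SL - NL + DI - DT = 140 - 66 + 25 - 6 = 93 dB
Step 2: at max range FOM = TL = 20*log10(R), so R = 10^(93/20) = 44668.36 m = 44.67 km

44.67 km


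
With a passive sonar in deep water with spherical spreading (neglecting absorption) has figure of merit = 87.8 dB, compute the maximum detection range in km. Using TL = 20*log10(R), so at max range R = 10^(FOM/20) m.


24.55 km


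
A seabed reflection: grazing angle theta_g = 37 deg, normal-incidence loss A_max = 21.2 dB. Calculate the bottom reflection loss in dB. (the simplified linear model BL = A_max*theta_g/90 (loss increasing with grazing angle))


8.72 dB


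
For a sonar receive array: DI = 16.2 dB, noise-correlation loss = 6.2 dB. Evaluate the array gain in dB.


10.0 dB


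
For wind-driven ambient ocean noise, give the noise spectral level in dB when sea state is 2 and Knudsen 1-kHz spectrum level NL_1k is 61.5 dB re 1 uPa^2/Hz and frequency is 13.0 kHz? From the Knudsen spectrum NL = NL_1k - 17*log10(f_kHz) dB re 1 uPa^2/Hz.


NL = NL_1k - 17*log10(f_kHz) = 61.5 - 17*log10(13.0) = 61.5 - (18.94) = 42.56

42.56 dB


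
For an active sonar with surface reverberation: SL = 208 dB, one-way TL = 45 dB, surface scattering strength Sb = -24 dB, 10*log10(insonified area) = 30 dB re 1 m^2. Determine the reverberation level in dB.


RL = SL - 2*TL + Sb + 10*log10(A) = 208 - 2*45 + (-24) + 30 = 124

124 dB


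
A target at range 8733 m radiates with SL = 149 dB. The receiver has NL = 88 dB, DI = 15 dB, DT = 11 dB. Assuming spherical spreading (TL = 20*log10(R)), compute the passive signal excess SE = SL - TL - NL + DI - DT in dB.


Step 1: TL = 20*log10(8733) = 78.82 dB
Step 2: SE = 149 - 78.82 - 88 + 15 - 11 = -13.82

-13.82 dB


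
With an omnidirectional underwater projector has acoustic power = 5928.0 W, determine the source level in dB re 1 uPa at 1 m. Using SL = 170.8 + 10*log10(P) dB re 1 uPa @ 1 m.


SL = 170.8 + 10*log10(5928.0) = 170.8 + 37.73 = 208.53

208.53 dB


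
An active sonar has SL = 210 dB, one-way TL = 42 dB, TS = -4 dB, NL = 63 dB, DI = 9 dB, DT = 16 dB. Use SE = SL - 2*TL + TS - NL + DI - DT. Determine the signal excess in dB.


SE = SL - 2*TL + TS - NL + DI - DT = 210 - 2*42 + (-4) - 63 + 9 - 16 = 52

52 dB


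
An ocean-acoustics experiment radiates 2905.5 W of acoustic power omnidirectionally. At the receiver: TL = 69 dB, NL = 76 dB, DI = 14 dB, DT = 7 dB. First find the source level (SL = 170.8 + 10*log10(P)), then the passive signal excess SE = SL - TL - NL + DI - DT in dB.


Step 1: SL = 170.8 + 10*log10(2905.5) = 205.43 dB
Step 2: SE = SL - TL - NL + DI - DT = 205.43 - 69 - 76 + 14 - 7 = 67.43

67.43 dB


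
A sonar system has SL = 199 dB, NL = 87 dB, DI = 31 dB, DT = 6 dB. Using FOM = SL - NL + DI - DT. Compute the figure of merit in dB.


137 dB


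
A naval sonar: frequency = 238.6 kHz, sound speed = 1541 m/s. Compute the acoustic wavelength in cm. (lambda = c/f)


lambda = c/f = 1541 / 238600 = 0.0065 m = 0.65 cm

0.65 cm


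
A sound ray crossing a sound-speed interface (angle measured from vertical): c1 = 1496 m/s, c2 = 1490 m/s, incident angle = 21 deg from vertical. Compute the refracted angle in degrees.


20.91 deg


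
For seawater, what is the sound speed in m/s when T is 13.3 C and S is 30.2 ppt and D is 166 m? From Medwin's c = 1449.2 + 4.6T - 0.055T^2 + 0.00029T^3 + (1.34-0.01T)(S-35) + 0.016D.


c = 1449.2 + 4.6*13.3 - 0.055*13.3^2 + 0.00029*13.3^3 + (1.34 - 0.01*13.3)*(30.2 - 35) + 0.016*166 = 1498.2

1498.2 m/s


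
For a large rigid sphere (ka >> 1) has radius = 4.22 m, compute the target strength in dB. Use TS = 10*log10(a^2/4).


6.49 dB


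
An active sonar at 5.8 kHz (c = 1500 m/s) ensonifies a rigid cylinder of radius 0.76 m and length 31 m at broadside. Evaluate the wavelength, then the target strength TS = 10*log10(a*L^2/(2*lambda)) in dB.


Step 1: lambda = c/f = 1500/5800 = 0.25862 m
Step 2: TS = 10*log10(a*L^2/(2*lambda)) = 10*log10(0.76*31^2/(2*0.25862)) = 31.5

31.5 dB


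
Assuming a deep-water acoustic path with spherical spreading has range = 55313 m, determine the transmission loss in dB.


TL = 20*log10(55313) = 94.86

94.86 dB


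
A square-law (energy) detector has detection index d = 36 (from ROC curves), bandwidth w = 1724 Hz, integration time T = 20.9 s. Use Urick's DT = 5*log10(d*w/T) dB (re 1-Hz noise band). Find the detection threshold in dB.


DT = 5*log10(d*w/T) = 5*log10(36 * 1724 / 20.9) = 5*log10(2969.57) = 17.36

17.36 dB


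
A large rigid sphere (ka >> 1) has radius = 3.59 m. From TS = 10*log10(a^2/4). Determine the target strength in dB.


5.08 dB


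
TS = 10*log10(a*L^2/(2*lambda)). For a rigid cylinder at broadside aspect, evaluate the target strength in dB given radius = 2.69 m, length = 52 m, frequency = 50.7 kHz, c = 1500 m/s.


lambda = 1500/50700 = 0.02959 m
TS = 10*log10(2.69*52^2/(2*0.02959)) = 50.9

50.9 dB


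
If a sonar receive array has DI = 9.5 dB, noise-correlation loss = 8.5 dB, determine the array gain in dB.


AG = DI - L_corr = 9.5 - 8.5 = 1.0

1.0 dB


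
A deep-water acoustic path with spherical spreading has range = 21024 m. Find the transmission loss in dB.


TL = 20*log10(21024) = 86.45

86.45 dB


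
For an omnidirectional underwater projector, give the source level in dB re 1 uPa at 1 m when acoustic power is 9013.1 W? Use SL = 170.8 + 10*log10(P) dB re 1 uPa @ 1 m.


SL = 170.8 + 10*log10(9013.1) = 170.8 + 39.55 = 210.35

210.35 dB


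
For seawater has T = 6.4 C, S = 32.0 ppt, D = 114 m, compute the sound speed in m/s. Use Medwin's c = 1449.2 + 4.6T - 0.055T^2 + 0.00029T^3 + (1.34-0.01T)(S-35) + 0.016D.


c = 1449.2 + 4.6*6.4 - 0.055*6.4^2 + 0.00029*6.4^3 + (1.34 - 0.01*6.4)*(32.0 - 35) + 0.016*114 = 1474.46

1474.46 m/s


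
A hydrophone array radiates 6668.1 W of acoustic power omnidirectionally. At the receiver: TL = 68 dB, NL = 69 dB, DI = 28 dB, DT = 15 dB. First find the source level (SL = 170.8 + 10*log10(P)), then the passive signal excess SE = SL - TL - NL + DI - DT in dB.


Step 1: SL = 170.8 + 10*log10(6668.1) = 209.04 dB
Step 2: SE = SL - TL - NL + DI - DT = 209.04 - 68 - 69 + 28 - 15 = 85.04

85.04 dB


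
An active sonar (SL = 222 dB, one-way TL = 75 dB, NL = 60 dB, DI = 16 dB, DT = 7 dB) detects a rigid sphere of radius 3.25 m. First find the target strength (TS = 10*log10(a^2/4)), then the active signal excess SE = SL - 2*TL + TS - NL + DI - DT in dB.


Step 1: TS = 10*log10(3.25^2/4) = 4.22 dB
Step 2: SE = SL - 2*TL + TS - NL + DI - DT = 222 - 2*75 + (4.22) - 60 + 16 - 7 = 25.22

25.22 dB


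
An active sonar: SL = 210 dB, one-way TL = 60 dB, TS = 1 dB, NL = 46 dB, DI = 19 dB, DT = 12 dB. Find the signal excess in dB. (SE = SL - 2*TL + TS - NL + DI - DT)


SE = SL - 2*TL + TS - NL + DI - DT = 210 - 2*60 + (1) - 46 + 19 - 12 = 52

52 dB


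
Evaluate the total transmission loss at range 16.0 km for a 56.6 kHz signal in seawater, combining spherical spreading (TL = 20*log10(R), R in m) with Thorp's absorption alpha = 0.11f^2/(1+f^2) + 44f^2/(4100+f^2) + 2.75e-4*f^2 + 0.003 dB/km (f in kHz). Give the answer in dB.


Step 1 (Thorp): alpha = 0.11*3203.56/(1+3203.56) + 44*3203.56/(4100+3203.56) + 2.75e-4*3203.56 + 0.003 = 20.2937 dB/km
Step 2: TL_spread = 20*log10(16000) = 84.08 dB
Step 3: TL_abs = alpha*R = 20.2937 * 16.0 = 324.7 dB
Step 4: TL_total = 84.08 + 324.7 = 408.78

408.78 dB


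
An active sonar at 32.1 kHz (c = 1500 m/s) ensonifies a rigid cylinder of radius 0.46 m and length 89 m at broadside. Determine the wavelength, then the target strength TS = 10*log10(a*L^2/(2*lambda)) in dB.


Step 1: lambda = c/f = 1500/32100 = 0.04673 m
Step 2: TS = 10*log10(a*L^2/(2*lambda)) = 10*log10(0.46*89^2/(2*0.04673)) = 45.91

45.91 dB


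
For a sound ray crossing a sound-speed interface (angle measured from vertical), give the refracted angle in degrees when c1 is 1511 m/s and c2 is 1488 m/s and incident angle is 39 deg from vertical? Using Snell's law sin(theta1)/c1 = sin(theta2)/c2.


sin(theta2) = (c2/c1)*sin(theta1) = (1488/1511)*sin(39 deg) = 0.61974
theta2 = arcsin(0.61974) = 38.3

38.3 deg


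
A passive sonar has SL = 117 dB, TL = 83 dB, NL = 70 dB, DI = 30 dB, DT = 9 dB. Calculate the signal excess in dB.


SE = SL - TL - NL + DI - DT = 117 - 83 - 70 + 30 - 9 = -15

-15 dB


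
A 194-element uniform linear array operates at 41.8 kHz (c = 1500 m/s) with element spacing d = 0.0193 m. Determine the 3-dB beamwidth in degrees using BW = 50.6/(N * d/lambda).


0.48 deg


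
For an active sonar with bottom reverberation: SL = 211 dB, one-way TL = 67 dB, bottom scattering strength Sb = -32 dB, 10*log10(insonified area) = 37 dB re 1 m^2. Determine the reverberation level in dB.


82 dB


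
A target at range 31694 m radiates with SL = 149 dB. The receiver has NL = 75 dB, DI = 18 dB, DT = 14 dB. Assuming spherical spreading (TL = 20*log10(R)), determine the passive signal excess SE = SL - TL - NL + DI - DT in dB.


Step 1: TL = 20*log10(31694) = 90.02 dB
Step 2: SE = 149 - 90.02 - 75 + 18 - 14 = -12.02

-12.02 dB


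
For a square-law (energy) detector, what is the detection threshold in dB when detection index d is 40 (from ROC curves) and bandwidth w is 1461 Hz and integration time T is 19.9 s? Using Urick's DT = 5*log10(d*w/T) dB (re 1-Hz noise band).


17.34 dB


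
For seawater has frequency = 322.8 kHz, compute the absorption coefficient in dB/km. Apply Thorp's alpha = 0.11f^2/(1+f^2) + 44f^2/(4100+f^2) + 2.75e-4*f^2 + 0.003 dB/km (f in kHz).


f^2 = 104199.84
alpha = 0.11*104199.84/(1+104199.84) + 44*104199.84/(4100+104199.84) + 2.75e-4*104199.84 + 0.003 = 71.102

71.102 dB/km


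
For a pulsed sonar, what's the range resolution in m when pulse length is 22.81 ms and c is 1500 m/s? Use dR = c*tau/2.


dR = c*tau/2 = 1500 * 22.81e-3 / 2 = 17.1075

17.1075 m


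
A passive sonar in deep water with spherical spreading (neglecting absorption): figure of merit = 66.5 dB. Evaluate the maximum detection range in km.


2.11 km


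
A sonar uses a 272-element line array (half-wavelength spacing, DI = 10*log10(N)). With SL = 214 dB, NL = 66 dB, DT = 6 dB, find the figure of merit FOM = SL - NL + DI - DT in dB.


166.35 dB


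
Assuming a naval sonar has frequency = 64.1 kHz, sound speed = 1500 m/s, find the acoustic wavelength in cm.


2.34 cm


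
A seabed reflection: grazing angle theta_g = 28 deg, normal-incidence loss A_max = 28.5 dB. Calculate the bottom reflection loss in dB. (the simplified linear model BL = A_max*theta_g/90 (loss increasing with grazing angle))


8.87 dB


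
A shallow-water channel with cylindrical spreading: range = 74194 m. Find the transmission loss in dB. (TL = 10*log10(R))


48.7 dB


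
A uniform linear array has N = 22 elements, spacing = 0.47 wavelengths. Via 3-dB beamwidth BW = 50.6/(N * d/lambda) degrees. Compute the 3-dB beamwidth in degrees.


4.89 deg


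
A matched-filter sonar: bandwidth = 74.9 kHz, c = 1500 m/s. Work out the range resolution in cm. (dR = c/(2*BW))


1.0 cm


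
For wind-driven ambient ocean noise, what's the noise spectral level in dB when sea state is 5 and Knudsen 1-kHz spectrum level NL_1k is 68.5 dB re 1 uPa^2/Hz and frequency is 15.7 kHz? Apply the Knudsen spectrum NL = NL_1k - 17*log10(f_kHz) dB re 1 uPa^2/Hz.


48.17 dB


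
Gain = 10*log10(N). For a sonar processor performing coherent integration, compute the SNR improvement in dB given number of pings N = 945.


29.75 dB


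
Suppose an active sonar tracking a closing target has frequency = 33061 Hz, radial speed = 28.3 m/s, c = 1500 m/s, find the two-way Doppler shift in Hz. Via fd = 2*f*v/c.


1247.5 Hz


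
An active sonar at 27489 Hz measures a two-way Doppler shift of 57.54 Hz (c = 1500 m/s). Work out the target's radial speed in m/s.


From fd = 2*f*v/c, v = c*fd/(2*f) = 1500 * 57.54 / (2*27489) = 1.57

1.57 m/s


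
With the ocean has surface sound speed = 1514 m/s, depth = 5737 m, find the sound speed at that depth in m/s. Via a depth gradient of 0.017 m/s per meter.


c = 1514 + 0.017 * 5737 = 1611.529

1611.529 m/s


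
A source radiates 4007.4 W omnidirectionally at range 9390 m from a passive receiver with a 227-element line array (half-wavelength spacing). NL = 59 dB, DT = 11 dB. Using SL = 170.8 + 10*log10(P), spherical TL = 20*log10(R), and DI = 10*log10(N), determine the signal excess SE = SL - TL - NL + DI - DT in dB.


80.94 dB


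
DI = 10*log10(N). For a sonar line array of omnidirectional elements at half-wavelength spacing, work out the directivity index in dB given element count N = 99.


DI = 10*log10(99) = 19.96

19.96 dB


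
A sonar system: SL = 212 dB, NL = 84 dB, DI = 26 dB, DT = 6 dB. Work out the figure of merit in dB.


148 dB


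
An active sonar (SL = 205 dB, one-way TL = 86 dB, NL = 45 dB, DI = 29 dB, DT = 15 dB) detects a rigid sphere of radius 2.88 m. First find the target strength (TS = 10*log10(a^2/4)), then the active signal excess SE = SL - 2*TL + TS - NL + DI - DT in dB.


Step 1: TS = 10*log10(2.88^2/4) = 3.17 dB
Step 2: SE = SL - 2*TL + TS - NL + DI - DT = 205 - 2*86 + (3.17) - 45 + 29 - 15 = 5.17

5.17 dB


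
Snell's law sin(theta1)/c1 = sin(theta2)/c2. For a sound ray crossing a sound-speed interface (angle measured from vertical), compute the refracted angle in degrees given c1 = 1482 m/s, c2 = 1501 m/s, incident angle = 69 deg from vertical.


sin(theta2) = (c2/c1)*sin(theta1) = (1501/1482)*sin(69 deg) = 0.94555
theta2 = arcsin(0.94555) = 71.01

71.01 deg


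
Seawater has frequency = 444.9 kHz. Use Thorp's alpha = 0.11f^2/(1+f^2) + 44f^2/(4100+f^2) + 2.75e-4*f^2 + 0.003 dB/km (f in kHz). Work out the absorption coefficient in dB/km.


f^2 = 197936.01
alpha = 0.11*197936.01/(1+197936.01) + 44*197936.01/(4100+197936.01) + 2.75e-4*197936.01 + 0.003 = 97.652

97.652 dB/km


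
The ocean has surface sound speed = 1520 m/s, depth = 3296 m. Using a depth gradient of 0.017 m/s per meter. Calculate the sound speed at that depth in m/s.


1576.032 m/s


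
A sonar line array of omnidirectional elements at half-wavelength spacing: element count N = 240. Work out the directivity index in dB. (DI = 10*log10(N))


23.8 dB


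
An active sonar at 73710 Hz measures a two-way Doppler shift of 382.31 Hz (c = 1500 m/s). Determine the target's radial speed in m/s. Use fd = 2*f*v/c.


From fd = 2*f*v/c, v = c*fd/(2*f) = 1500 * 382.31 / (2*73710) = 3.89

3.89 m/s


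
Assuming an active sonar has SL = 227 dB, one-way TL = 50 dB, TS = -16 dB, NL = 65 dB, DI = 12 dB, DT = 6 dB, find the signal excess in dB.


SE = SL - 2*TL + TS - NL + DI - DT = 227 - 2*50 + (-16) - 65 + 12 - 6 = 52

52 dB


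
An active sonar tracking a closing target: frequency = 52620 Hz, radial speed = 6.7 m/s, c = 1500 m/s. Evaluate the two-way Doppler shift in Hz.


fd = 2*f*v/c = 2 * 52620 * 6.7 / 1500 = 470.07

470.07 Hz


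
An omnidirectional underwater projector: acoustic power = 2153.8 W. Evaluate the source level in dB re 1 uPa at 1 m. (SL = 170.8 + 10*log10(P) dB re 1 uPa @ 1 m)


SL = 170.8 + 10*log10(2153.8) = 170.8 + 33.33 = 204.13

204.13 dB


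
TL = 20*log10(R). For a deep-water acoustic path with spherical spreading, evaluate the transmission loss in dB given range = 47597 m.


TL = 20*log10(47597) = 93.55

93.55 dB


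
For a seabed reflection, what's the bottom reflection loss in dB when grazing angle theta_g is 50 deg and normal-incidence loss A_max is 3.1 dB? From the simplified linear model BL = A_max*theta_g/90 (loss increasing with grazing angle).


1.72 dB


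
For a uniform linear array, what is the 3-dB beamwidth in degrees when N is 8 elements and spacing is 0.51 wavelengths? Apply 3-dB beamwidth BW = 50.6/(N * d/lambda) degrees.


BW = 50.6 / (8 * 0.51) = 50.6 / 4.08 = 12.4

12.4 deg


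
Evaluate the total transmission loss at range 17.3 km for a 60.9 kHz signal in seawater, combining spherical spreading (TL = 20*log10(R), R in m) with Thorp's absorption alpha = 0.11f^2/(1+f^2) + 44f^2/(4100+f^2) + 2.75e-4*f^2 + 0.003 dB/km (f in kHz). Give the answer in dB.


Step 1 (Thorp): alpha = 0.11*3708.81/(1+3708.81) + 44*3708.81/(4100+3708.81) + 2.75e-4*3708.81 + 0.003 = 22.0308 dB/km
Step 2: TL_spread = 20*log10(17300) = 84.76 dB
Step 3: TL_abs = alpha*R = 22.0308 * 17.3 = 381.13 dB
Step 4: TL_total = 84.76 + 381.13 = 465.89

465.89 dB


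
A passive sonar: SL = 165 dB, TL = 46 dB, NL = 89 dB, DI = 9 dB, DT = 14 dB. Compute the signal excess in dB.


25 dB


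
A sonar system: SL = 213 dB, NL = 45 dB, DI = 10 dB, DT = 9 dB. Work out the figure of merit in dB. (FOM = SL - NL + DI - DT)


FOM = SL - NL + DI - DT = 213 - 45 + 10 - 9 = 169

169 dB


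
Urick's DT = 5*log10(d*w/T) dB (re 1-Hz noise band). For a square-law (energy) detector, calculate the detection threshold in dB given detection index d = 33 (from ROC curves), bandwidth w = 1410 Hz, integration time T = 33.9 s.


15.69 dB


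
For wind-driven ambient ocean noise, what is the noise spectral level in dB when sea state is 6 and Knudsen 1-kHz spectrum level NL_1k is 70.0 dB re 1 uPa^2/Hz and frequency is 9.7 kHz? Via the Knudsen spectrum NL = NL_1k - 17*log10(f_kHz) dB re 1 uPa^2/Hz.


NL = NL_1k - 17*log10(f_kHz) = 70.0 - 17*log10(9.7) = 70.0 - (16.78) = 53.22

53.22 dB


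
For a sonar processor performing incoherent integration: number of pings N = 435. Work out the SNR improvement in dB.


Gain = 5*log10(435) = 13.19

13.19 dB


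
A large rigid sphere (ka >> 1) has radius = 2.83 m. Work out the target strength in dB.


TS = 10*log10(2.83^2 / 4) = 10*log10(2.002225) = 3.02

3.02 dB


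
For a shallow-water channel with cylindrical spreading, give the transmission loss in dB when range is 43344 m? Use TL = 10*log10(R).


TL = 10*log10(43344) = 46.37

46.37 dB


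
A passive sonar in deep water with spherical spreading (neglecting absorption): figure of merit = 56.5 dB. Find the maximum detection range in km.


At max range FOM = TL, so 20*log10(R) = 56.5
R = 10^(56.5/20) = 668.34 m = 0.67 km

0.67 km


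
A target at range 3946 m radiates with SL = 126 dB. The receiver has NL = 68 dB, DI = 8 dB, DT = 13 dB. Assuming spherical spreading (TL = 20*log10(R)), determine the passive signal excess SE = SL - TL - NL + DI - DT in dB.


Step 1: TL = 20*log10(3946) = 71.92 dB
Step 2: SE = 126 - 71.92 - 68 + 8 - 13 = -18.92

-18.92 dB


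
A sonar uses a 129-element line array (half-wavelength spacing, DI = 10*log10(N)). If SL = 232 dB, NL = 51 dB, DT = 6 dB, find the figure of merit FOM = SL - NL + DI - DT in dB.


Step 1: DI = 10*log10(129) = 21.11 dB
Step 2: FOM = SL - NL + DI - DT = 232 - 51 + 21.11 - 6 = 196.11

196.11 dB


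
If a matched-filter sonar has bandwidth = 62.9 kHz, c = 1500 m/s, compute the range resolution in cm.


1.19 cm


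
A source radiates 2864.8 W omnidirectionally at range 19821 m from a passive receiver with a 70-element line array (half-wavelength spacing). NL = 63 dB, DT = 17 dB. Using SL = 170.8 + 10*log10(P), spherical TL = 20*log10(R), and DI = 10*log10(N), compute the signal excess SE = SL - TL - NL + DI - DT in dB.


57.88 dB


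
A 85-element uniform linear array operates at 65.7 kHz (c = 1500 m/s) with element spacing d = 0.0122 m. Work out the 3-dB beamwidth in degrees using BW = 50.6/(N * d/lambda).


Step 1: lambda = 1500/65700 = 0.02283 m
Step 2: d/lambda = 0.0122/0.02283 = 0.5344
Step 3: BW = 50.6/(N * d/lambda) = 50.6/(85 * 0.5344) = 1.11

1.11 deg


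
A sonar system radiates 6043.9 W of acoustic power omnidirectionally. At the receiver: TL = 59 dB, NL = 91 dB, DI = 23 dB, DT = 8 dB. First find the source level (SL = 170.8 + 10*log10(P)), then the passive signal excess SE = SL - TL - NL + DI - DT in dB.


Step 1: SL = 170.8 + 10*log10(6043.9) = 208.61 dB
Step 2: SE = SL - TL - NL + DI - DT = 208.61 - 59 - 91 + 23 - 8 = 73.61

73.61 dB


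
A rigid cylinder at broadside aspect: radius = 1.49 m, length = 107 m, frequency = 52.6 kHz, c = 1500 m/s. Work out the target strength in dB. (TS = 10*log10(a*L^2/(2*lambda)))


lambda = 1500/52600 = 0.02852 m
TS = 10*log10(1.49*107^2/(2*0.02852)) = 54.76

54.76 dB


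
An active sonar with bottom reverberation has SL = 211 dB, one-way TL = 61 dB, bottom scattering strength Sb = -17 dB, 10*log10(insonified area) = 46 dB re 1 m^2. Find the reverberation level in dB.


RL = SL - 2*TL + Sb + 10*log10(A) = 211 - 2*61 + (-17) + 46 = 118

118 dB


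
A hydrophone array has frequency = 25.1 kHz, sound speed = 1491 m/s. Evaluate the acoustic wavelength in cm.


5.94 cm


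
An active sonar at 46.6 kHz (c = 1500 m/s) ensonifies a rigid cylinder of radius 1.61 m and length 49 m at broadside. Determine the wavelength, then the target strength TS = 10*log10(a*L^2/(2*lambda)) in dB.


Step 1: lambda = c/f = 1500/46600 = 0.03219 m
Step 2: TS = 10*log10(a*L^2/(2*lambda)) = 10*log10(1.61*49^2/(2*0.03219)) = 47.78

47.78 dB


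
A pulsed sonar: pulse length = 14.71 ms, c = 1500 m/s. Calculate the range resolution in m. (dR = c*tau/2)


11.0325 m


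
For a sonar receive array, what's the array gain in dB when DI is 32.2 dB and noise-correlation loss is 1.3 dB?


AG = DI - L_corr = 32.2 - 1.3 = 30.9

30.9 dB


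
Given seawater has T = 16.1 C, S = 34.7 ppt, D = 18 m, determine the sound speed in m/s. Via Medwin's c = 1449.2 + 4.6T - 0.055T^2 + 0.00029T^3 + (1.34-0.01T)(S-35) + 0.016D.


c = 1449.2 + 4.6*16.1 - 0.055*16.1^2 + 0.00029*16.1^3 + (1.34 - 0.01*16.1)*(34.7 - 35) + 0.016*18 = 1510.15

1510.15 m/s


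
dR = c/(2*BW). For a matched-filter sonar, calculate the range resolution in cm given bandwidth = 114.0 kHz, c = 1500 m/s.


0.66 cm


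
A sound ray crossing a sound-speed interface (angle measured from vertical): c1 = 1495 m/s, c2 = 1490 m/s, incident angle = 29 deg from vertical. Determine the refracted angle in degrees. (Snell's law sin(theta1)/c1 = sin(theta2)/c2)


sin(theta2) = (c2/c1)*sin(theta1) = (1490/1495)*sin(29 deg) = 0.48319
theta2 = arcsin(0.48319) = 28.89

28.89 deg


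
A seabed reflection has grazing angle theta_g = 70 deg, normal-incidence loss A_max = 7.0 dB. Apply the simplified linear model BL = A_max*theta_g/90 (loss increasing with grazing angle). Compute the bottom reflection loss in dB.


BL = A_max * theta_g / 90 = 7.0 * 70 / 90 = 5.44

5.44 dB


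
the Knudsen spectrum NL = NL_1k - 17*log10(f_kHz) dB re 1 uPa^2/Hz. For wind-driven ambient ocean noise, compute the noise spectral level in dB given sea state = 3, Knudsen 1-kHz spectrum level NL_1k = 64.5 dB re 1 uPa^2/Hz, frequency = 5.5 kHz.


51.91 dB


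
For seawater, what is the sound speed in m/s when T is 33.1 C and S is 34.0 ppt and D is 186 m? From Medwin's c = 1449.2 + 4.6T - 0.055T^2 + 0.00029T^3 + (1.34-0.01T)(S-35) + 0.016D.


c = 1449.2 + 4.6*33.1 - 0.055*33.1^2 + 0.00029*33.1^3 + (1.34 - 0.01*33.1)*(34.0 - 35) + 0.016*186 = 1553.69

1553.69 m/s


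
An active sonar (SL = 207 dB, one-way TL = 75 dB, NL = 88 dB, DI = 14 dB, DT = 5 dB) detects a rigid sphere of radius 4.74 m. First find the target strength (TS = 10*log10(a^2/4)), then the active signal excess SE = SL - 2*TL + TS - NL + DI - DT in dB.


Step 1: TS = 10*log10(4.74^2/4) = 7.49 dB
Step 2: SE = SL - 2*TL + TS - NL + DI - DT = 207 - 2*75 + (7.49) - 88 + 14 - 5 = -14.51

-14.51 dB


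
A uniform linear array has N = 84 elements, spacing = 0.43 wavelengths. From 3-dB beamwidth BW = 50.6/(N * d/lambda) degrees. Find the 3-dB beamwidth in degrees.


BW = 50.6 / (84 * 0.43) = 50.6 / 36.12 = 1.4

1.4 deg


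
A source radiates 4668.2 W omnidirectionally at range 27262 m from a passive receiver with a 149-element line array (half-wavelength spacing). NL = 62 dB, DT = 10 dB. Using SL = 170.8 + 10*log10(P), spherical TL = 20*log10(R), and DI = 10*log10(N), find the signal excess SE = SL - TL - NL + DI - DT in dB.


Step 1: SL = 170.8 + 10*log10(4668.2) = 207.49 dB
Step 2: TL = 20*log10(27262) = 88.71 dB
Step 3: DI = 10*log10(149) = 21.73 dB
Step 4: SE = SL - TL - NL + DI - DT = 207.49 - 88.71 - 62 + 21.73 - 10 = 68.51

68.51 dB


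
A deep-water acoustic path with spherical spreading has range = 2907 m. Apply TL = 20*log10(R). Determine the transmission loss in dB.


TL = 20*log10(2907) = 69.27

69.27 dB


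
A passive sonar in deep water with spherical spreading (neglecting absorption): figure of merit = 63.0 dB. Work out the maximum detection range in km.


1.41 km


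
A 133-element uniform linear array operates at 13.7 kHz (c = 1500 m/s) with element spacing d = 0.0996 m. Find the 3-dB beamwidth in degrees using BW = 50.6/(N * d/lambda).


Step 1: lambda = 1500/13700 = 0.10949 m
Step 2: d/lambda = 0.0996/0.10949 = 0.9097
Step 3: BW = 50.6/(N * d/lambda) = 50.6/(133 * 0.9097) = 0.42

0.42 deg


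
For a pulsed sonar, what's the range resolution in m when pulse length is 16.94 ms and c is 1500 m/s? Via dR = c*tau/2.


12.705 m


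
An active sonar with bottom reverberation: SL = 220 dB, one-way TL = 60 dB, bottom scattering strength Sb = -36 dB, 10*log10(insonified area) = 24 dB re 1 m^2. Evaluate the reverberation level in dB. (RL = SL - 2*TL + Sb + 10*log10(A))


RL = SL - 2*TL + Sb + 10*log10(A) = 220 - 2*60 + (-36) + 24 = 88

88 dB


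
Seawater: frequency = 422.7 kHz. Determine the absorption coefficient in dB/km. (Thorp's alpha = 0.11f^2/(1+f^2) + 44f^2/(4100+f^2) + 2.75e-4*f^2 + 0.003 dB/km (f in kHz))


f^2 = 178675.29
alpha = 0.11*178675.29/(1+178675.29) + 44*178675.29/(4100+178675.29) + 2.75e-4*178675.29 + 0.003 = 92.262

92.262 dB/km


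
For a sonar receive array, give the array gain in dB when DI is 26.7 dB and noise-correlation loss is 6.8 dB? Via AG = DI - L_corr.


19.9 dB


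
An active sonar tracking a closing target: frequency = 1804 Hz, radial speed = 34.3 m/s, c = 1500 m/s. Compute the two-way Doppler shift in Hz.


fd = 2*f*v/c = 2 * 1804 * 34.3 / 1500 = 82.5

82.5 Hz


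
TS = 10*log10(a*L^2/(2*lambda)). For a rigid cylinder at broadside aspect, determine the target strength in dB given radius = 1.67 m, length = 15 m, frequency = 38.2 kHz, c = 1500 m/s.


36.8 dB


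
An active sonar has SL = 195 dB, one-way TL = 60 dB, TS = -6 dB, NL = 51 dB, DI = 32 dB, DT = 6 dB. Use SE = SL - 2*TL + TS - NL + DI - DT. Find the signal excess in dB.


SE = SL - 2*TL + TS - NL + DI - DT = 195 - 2*60 + (-6) - 51 + 32 - 6 = 44

44 dB


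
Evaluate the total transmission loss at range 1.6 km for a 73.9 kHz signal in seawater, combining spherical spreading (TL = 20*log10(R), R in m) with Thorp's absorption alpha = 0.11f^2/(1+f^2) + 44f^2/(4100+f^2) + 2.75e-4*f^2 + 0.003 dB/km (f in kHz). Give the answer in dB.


Step 1 (Thorp): alpha = 0.11*5461.21/(1+5461.21) + 44*5461.21/(4100+5461.21) + 2.75e-4*5461.21 + 0.003 = 26.7469 dB/km
Step 2: TL_spread = 20*log10(1600) = 64.08 dB
Step 3: TL_abs = alpha*R = 26.7469 * 1.6 = 42.8 dB
Step 4: TL_total = 64.08 + 42.8 = 106.88

106.88 dB


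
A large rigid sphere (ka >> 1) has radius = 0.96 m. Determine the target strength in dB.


-6.38 dB


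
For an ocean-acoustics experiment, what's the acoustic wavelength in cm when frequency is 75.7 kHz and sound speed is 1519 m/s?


lambda = c/f = 1519 / 75700 = 0.0201 m = 2.01 cm

2.01 cm


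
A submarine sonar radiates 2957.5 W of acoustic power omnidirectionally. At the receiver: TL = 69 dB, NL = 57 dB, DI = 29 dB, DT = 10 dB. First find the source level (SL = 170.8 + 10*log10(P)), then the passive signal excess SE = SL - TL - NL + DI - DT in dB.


Step 1: SL = 170.8 + 10*log10(2957.5) = 205.51 dB
Step 2: SE = SL - TL - NL + DI - DT = 205.51 - 69 - 57 + 29 - 10 = 98.51

98.51 dB


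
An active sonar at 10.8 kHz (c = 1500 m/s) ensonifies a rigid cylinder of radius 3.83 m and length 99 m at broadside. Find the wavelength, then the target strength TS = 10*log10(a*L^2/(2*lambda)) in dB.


Step 1: lambda = c/f = 1500/10800 = 0.13889 m
Step 2: TS = 10*log10(a*L^2/(2*lambda)) = 10*log10(3.83*99^2/(2*0.13889)) = 51.31

51.31 dB


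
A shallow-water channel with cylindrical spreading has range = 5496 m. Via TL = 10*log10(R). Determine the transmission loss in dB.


37.4 dB


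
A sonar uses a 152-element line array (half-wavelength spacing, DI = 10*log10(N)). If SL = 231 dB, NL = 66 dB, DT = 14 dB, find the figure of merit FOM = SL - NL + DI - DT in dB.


Step 1: DI = 10*log10(152) = 21.82 dB
Step 2: FOM = SL - NL + DI - DT = 231 - 66 + 21.82 - 14 = 172.82

172.82 dB


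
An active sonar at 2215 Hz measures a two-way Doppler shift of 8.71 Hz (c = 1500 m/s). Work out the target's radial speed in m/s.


2.95 m/s


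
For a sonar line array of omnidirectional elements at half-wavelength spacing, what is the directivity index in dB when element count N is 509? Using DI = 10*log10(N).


27.07 dB


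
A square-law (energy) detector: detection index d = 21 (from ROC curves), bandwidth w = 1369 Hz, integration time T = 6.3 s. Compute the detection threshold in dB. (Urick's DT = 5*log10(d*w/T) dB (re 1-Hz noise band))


DT = 5*log10(d*w/T) = 5*log10(21 * 1369 / 6.3) = 5*log10(4563.33) = 18.3

18.3 dB


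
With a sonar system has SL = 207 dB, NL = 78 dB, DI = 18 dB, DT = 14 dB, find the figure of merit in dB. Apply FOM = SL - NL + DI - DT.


FOM = SL - NL + DI - DT = 207 - 78 + 18 - 14 = 133

133 dB


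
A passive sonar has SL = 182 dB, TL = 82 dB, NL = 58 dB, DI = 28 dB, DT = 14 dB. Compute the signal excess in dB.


56 dB


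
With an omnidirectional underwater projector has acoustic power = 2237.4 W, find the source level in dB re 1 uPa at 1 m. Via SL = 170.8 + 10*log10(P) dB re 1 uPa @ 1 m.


SL = 170.8 + 10*log10(2237.4) = 170.8 + 33.5 = 204.3

204.3 dB


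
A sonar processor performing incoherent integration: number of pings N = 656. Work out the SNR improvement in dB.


Gain = 5*log10(656) = 14.08

14.08 dB


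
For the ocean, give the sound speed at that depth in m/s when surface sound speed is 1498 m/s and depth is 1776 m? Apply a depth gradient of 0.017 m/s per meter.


1528.192 m/s


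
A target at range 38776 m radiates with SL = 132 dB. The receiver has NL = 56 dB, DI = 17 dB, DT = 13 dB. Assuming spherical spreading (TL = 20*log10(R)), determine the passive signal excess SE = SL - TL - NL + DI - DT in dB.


Step 1: TL = 20*log10(38776) = 91.77 dB
Step 2: SE = 132 - 91.77 - 56 + 17 - 13 = -11.77

-11.77 dB


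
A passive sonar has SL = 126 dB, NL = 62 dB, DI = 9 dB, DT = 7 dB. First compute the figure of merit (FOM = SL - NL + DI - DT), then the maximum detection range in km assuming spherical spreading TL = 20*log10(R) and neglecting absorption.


Step 1: FOM = SL - NL + DI - DT = 126 - 62 + 9 - 7 = 66 dB
Step 2: at max range FOM = TL = 20*log10(R), so R = 10^(66/20) = 1995.26 m = 2.0 km

2.0 km


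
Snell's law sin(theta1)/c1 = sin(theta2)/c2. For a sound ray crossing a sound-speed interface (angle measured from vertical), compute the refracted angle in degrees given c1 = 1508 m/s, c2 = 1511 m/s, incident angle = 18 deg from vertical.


18.04 deg


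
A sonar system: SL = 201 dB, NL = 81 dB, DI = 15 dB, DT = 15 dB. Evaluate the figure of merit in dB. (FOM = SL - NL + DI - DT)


FOM = SL - NL + DI - DT = 201 - 81 + 15 - 15 = 120

120 dB


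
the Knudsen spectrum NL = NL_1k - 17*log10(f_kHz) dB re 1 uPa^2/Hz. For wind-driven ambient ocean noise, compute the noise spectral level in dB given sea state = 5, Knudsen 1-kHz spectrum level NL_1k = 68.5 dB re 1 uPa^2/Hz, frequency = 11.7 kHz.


NL = NL_1k - 17*log10(f_kHz) = 68.5 - 17*log10(11.7) = 68.5 - (18.16) = 50.34

50.34 dB


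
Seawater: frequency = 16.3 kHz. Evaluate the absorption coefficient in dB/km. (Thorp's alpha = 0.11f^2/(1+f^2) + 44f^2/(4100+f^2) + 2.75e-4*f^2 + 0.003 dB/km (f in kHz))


f^2 = 265.69
alpha = 0.11*265.69/(1+265.69) + 44*265.69/(4100+265.69) + 2.75e-4*265.69 + 0.003 = 2.863

2.863 dB/km


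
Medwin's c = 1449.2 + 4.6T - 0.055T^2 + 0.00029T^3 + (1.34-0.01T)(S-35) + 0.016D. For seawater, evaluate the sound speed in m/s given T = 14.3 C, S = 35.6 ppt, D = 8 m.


c = 1449.2 + 4.6*14.3 - 0.055*14.3^2 + 0.00029*14.3^3 + (1.34 - 0.01*14.3)*(35.6 - 35) + 0.016*8 = 1505.43

1505.43 m/s


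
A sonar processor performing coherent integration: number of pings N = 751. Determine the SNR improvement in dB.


Gain = 10*log10(751) = 28.76

28.76 dB


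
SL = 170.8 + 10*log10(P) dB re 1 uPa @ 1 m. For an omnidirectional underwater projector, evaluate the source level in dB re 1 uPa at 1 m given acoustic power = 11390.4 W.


211.37 dB


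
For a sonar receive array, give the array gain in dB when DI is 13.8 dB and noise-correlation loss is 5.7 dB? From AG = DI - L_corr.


AG = DI - L_corr = 13.8 - 5.7 = 8.1

8.1 dB


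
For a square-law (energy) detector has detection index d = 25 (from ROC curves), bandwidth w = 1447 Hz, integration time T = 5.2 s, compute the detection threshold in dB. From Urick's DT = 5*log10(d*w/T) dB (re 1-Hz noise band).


19.21 dB


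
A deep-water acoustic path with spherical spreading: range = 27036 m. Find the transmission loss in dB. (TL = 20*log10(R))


TL = 20*log10(27036) = 88.64

88.64 dB


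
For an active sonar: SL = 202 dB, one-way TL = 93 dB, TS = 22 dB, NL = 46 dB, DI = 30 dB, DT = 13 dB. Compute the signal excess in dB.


SE = SL - 2*TL + TS - NL + DI - DT = 202 - 2*93 + (22) - 46 + 30 - 13 = 9

9 dB


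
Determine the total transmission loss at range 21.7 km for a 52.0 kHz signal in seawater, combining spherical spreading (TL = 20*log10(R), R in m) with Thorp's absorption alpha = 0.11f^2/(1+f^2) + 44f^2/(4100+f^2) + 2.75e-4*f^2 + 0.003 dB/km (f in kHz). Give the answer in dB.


484.77 dB


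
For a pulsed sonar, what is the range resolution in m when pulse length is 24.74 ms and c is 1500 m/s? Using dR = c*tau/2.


dR = c*tau/2 = 1500 * 24.74e-3 / 2 = 18.555

18.555 m


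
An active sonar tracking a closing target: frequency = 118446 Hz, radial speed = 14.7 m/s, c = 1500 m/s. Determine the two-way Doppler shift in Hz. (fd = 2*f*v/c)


2321.54 Hz


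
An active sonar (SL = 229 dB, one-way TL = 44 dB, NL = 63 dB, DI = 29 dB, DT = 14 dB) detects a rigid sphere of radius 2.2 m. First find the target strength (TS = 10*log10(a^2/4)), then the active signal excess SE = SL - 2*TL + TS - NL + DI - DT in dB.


Step 1: TS = 10*log10(2.2^2/4) = 0.83 dB
Step 2: SE = SL - 2*TL + TS - NL + DI - DT = 229 - 2*44 + (0.83) - 63 + 29 - 14 = 93.83

93.83 dB


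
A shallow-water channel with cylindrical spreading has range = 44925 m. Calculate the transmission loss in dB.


TL = 10*log10(44925) = 46.52

46.52 dB


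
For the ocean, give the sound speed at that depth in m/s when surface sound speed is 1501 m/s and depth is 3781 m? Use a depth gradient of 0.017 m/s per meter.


c = 1501 + 0.017 * 3781 = 1565.277

1565.277 m/s


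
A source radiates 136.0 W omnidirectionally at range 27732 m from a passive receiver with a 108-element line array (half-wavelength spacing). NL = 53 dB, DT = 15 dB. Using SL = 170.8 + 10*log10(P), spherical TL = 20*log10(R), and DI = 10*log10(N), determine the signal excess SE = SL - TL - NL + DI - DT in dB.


Step 1: SL = 170.8 + 10*log10(136.0) = 192.14 dB
Step 2: TL = 20*log10(27732) = 88.86 dB
Step 3: DI = 10*log10(108) = 20.33 dB
Step 4: SE = SL - TL - NL + DI - DT = 192.14 - 88.86 - 53 + 20.33 - 15 = 55.61

55.61 dB


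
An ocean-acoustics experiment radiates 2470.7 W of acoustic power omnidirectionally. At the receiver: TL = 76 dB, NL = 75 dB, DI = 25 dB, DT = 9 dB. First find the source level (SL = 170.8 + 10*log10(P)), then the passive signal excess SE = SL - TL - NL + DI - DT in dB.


Step 1: SL = 170.8 + 10*log10(2470.7) = 204.73 dB
Step 2: SE = SL - TL - NL + DI - DT = 204.73 - 76 - 75 + 25 - 9 = 69.73

69.73 dB
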